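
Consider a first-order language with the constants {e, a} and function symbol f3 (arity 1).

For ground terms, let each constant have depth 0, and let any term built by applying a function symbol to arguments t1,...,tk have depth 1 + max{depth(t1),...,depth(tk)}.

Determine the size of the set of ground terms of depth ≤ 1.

4

Write N_k for the number of ground terms of depth ≤ k. A term of depth ≤ k is either a constant or a function symbol applied to arguments of depth ≤ k−1, so N_k = 2 + N_{k-1}.
N_0 = 2
N_1 = 2 + 2 = 4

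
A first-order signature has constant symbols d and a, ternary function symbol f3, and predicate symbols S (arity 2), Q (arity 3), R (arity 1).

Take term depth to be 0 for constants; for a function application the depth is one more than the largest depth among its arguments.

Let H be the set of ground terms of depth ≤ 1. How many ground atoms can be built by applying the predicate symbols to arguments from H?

1110

First count ground terms of depth ≤ 1.
Let N_k = |{terms of depth ≤ k}|. Then N_0 = 2 and N_k = 2 + N_{k-1}^3 for k ≥ 1 (one summand per function symbol, arity giving the exponent).
N_0 = 2
N_1 = 2 + 2^3 = 10
So |H| = 10.
Ground atoms are formed by filling each argument slot of a predicate with a term from H, so an r-ary predicate gives |H|^r atoms:
  S: 10^2 = 100;  Q: 10^3 = 1000;  R: 10
Total ground atoms: 100 + 1000 + 10 = 1110.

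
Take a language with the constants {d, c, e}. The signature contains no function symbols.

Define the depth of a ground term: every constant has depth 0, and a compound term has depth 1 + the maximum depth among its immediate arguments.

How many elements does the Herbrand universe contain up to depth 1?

3

With no function symbols every ground term is a constant, so there are exactly 3 ground terms at every depth bound.
N_0 = 3
N_1 = 3
Explicitly: d, c, e.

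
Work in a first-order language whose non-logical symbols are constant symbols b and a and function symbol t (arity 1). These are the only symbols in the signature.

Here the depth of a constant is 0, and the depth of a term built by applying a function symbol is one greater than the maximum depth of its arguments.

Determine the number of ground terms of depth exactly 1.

Write N_k for the number of ground terms of depth ≤ k. A term of depth ≤ k is either a constant or a function symbol applied to arguments of depth ≤ k−1, so N_k = 2 + N_{k-1}.
N_0 = 2
N_1 = 2 + 2 = 4
Terms of depth exactly 1: N_1 − N_0 = 4 − 2 = 2.

2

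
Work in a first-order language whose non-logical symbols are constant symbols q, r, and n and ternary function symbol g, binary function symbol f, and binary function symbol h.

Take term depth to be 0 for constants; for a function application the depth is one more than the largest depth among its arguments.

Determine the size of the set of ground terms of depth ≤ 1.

48

Let N_k count ground terms of depth at most k. Each non-constant term of depth ≤ k is some function symbol applied to depth-≤(k−1) arguments, giving N_k = 3 + N_{k-1}^3 + N_{k-1}^2 + N_{k-1}^2.
N_0 = 3
N_1 = 3 + 3^3 + 3^2 + 3^2 = 48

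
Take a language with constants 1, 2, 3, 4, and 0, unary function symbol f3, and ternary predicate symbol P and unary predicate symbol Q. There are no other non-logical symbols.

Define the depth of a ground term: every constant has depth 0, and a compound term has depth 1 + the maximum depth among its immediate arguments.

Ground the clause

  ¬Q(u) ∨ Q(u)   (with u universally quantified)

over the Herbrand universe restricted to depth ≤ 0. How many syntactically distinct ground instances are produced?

Ground terms of depth ≤ 0:
  Count level by level. With function symbols f3/1, the terms of depth ≤ k are the 5 constants together with each function applied to depth-≤(k−1) tuples, so N_k = 5 + N_{k-1}.
  N_0 = 5
  Explicitly: 1, 2, 3, 4, 0.
So there are 5 ground terms available for substitution.
The variable u ranges independently over the available ground terms, and distinct assignments produce distinct instances.
Number of ground instances = 5.

5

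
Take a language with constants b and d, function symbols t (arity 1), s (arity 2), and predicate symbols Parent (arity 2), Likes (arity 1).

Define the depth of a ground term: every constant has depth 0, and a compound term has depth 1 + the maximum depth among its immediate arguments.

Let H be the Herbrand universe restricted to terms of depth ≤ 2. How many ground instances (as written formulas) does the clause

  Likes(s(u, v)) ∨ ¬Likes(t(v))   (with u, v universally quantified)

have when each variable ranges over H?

5476

Ground terms of depth ≤ 2:
  Write N_k for the number of ground terms of depth ≤ k. A term of depth ≤ k is either a constant or a function symbol applied to arguments of depth ≤ k−1, so N_k = 2 + N_{k-1} + N_{k-1}^2.
  N_0 = 2
  N_1 = 2 + 2 + 2^2 = 8
  N_2 = 2 + 8 + 8^2 = 74
So there are 74 ground terms available for substitution.
The clause has 2 distinct variables (u, v), each appearing in the body. In the free term algebra distinct substitutions yield syntactically distinct ground instances.
Number of ground instances = 74^2 = 5476.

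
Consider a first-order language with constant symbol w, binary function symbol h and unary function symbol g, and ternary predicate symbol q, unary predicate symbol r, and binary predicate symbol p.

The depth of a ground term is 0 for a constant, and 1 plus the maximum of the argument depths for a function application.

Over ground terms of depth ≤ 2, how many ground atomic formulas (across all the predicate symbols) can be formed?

2379

First count ground terms of depth ≤ 2.
Count level by level. With function symbols h/2, g/1, the terms of depth ≤ k are the 1 constant together with each function applied to depth-≤(k−1) tuples, so N_k = 1 + N_{k-1}^2 + N_{k-1}.
N_0 = 1
N_1 = 1 + 1^2 + 1 = 3
N_2 = 1 + 3^2 + 3 = 13
So |H| = 13.
A ground atom is a predicate applied to a tuple of terms from H, so the count is the sum over predicates of |H|^arity:
  q: 13^3 = 2197;  r: 13;  p: 13^2 = 169
Total ground atoms: 2197 + 13 + 169 = 2379.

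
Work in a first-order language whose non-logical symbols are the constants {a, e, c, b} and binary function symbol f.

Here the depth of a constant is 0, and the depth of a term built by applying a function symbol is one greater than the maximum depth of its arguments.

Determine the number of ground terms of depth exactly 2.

384

Let N_k = |{terms of depth ≤ k}|. Then N_0 = 4 and N_k = 4 + N_{k-1}^2 for k ≥ 1 (one summand per function symbol, arity giving the exponent).
N_0 = 4
N_1 = 4 + 4^2 = 20
N_2 = 4 + 20^2 = 404
Terms of depth exactly 2: N_2 − N_1 = 404 − 20 = 384.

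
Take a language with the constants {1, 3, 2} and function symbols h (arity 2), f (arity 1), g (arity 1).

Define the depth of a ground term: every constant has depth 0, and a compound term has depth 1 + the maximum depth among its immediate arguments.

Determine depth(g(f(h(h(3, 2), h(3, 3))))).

depth(h(3, 2)) = 1 + max(0, 0) = 1
depth(h(3, 3)) = 1 + max(0, 0) = 1
depth(h(h(3, 2), h(3, 3))) = 1 + max(1, 1) = 2
depth(f(h(h(3, 2), h(3, 3)))) = 1 + depth(h(h(3, 2), h(3, 3))) = 1 + 2 = 3
depth(g(f(h(h(3, 2), h(3, 3))))) = 1 + depth(f(h(h(3, 2), h(3, 3)))) = 1 + 3 = 4

4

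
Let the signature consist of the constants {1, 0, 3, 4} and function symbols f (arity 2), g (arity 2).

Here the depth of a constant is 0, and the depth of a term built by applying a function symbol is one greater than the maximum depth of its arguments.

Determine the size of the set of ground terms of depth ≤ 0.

4

If N_k denotes the number of depth-≤k ground terms, the 4 constants give N_0 = 4, and each function symbol of arity r contributes N_{k-1}^r new terms at level k: N_k = 4 + N_{k-1}^2 + N_{k-1}^2.
N_0 = 4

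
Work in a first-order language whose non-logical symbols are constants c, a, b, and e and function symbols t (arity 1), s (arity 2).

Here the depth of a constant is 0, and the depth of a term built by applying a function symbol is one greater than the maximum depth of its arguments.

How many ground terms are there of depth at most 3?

Let N_k count ground terms of depth at most k. Each non-constant term of depth ≤ k is some function symbol applied to depth-≤(k−1) arguments, giving N_k = 4 + N_{k-1} + N_{k-1}^2.
N_0 = 4
N_1 = 4 + 4 + 4^2 = 24
N_2 = 4 + 24 + 24^2 = 604
N_3 = 4 + 604 + 604^2 = 365424

365424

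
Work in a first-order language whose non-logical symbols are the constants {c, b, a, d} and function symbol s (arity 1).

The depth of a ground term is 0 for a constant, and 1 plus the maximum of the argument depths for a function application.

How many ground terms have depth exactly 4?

4

Let N_k count ground terms of depth at most k. Each non-constant term of depth ≤ k is some function symbol applied to depth-≤(k−1) arguments, giving N_k = 4 + N_{k-1}.
N_0 = 4
N_1 = 4 + 4 = 8
N_2 = 4 + 8 = 12
N_3 = 4 + 12 = 16
N_4 = 4 + 16 = 20
Terms of depth exactly 4: N_4 − N_3 = 20 − 16 = 4.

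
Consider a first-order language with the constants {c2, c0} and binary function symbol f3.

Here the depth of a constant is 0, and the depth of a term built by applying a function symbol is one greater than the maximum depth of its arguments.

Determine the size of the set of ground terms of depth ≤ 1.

Let N_k = |{terms of depth ≤ k}|. Then N_0 = 2 and N_k = 2 + N_{k-1}^2 for k ≥ 1 (one summand per function symbol, arity giving the exponent).
N_0 = 2
N_1 = 2 + 2^2 = 6

6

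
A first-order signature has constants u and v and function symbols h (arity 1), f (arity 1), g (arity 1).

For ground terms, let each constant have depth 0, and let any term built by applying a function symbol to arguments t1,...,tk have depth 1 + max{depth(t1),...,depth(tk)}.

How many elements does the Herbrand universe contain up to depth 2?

26

Let N_k count ground terms of depth at most k. Each non-constant term of depth ≤ k is some function symbol applied to depth-≤(k−1) arguments, giving N_k = 2 + N_{k-1} + N_{k-1} + N_{k-1}.
N_0 = 2
N_1 = 2 + 2 + 2 + 2 = 8
N_2 = 2 + 8 + 8 + 8 = 26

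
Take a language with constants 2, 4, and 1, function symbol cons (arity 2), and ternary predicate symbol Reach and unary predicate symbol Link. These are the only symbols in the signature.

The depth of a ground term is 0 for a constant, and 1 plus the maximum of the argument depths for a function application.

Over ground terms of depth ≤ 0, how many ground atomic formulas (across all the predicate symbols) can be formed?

First count ground terms of depth ≤ 0.
Count level by level. With function symbols cons/2, the terms of depth ≤ k are the 3 constants together with each function applied to depth-≤(k−1) tuples, so N_k = 3 + N_{k-1}^2.
N_0 = 3
Explicitly: 2, 4, 1.
So |H| = 3.
Ground atoms are formed by filling each argument slot of a predicate with a term from H, so an r-ary predicate gives |H|^r atoms:
  Reach: 3^3 = 27;  Link: 3
Total ground atoms: 27 + 3 = 30.

30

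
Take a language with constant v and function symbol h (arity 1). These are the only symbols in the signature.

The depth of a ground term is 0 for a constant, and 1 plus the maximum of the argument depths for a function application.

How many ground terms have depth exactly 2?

1

Let N_k count ground terms of depth at most k. Each non-constant term of depth ≤ k is some function symbol applied to depth-≤(k−1) arguments, giving N_k = 1 + N_{k-1}.
N_0 = 1
N_1 = 1 + 1 = 2
N_2 = 1 + 2 = 3
Terms of depth exactly 2: N_2 − N_1 = 3 − 2 = 1.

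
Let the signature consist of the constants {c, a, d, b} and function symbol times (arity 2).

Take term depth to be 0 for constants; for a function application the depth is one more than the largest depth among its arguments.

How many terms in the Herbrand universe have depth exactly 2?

Let N_k = |{terms of depth ≤ k}|. Then N_0 = 4 and N_k = 4 + N_{k-1}^2 for k ≥ 1 (one summand per function symbol, arity giving the exponent).
N_0 = 4
N_1 = 4 + 4^2 = 20
N_2 = 4 + 20^2 = 404
Terms of depth exactly 2: N_2 − N_1 = 404 − 20 = 384.

384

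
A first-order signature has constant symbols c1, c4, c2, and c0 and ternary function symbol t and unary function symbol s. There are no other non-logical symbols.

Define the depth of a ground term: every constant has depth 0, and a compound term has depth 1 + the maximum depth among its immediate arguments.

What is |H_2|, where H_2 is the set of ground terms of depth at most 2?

373324

Let N_k count ground terms of depth at most k. Each non-constant term of depth ≤ k is some function symbol applied to depth-≤(k−1) arguments, giving N_k = 4 + N_{k-1}^3 + N_{k-1}.
N_0 = 4
N_1 = 4 + 4^3 + 4 = 72
N_2 = 4 + 72^3 + 72 = 373324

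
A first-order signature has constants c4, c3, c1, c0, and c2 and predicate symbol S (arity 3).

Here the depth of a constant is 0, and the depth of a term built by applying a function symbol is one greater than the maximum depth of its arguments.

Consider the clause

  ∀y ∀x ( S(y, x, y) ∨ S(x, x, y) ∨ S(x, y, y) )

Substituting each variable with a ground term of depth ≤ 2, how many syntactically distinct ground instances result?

Ground terms of depth ≤ 2:
  With no function symbols every ground term is a constant, so there are exactly 5 ground terms at every depth bound.
  N_0 = 5
  N_1 = 5
  N_2 = 5
  Explicitly: c4, c3, c1, c0, c2.
So there are 5 ground terms available for substitution.
The body mentions every one of the 2 quantified variables; since ground terms form a free algebra, no two substitutions collapse to the same formula.
Number of ground instances = 5^2 = 25.

25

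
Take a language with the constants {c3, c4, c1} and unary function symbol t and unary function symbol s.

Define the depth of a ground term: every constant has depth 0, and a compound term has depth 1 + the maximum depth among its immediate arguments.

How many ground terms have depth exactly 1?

6

If N_k denotes the number of depth-≤k ground terms, the 3 constants give N_0 = 3, and each function symbol of arity r contributes N_{k-1}^r new terms at level k: N_k = 3 + N_{k-1} + N_{k-1}.
N_0 = 3
N_1 = 3 + 3 + 3 = 9
Terms of depth exactly 1: N_1 − N_0 = 9 − 3 = 6.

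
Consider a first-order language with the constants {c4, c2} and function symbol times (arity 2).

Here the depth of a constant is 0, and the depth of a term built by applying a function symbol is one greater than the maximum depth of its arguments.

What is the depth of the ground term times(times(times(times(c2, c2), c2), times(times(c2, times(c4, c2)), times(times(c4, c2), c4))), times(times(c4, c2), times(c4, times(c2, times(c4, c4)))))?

5

depth(times(c2, c2)) = 1 + max(0, 0) = 1
depth(times(times(c2, c2), c2)) = 1 + max(1, 0) = 2
depth(times(c4, c2)) = 1 + max(0, 0) = 1
depth(times(c2, times(c4, c2))) = 1 + max(0, 1) = 2
depth(times(times(c4, c2), c4)) = 1 + max(1, 0) = 2
depth(times(times(c2, times(c4, c2)), times(times(c4, c2), c4))) = 1 + max(2, 2) = 3
depth(times(times(times(c2, c2), c2), times(times(c2, times(c4, c2)), times(times(c4, c2), c4)))) = 1 + max(2, 3) = 4
depth(times(c4, c4)) = 1 + max(0, 0) = 1
depth(times(c2, times(c4, c4))) = 1 + max(0, 1) = 2
depth(times(c4, times(c2, times(c4, c4)))) = 1 + max(0, 2) = 3
depth(times(times(c4, c2), times(c4, times(c2, times(c4, c4))))) = 1 + max(1, 3) = 4
depth(times(times(times(times(c2, c2), c2), times(times(c2, times(c4, c2)), times(times(c4, c2), c4))), times(times(c4, c2), times(c4, times(c2, times(c4, c4)))))) = 1 + max(4, 4) = 5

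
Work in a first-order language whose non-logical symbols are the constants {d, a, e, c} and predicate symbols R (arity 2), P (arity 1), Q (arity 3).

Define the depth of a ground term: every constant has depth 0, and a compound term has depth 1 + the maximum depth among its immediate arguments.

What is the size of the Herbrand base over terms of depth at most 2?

First count ground terms of depth ≤ 2.
With no function symbols every ground term is a constant, so there are exactly 4 ground terms at every depth bound.
N_0 = 4
N_1 = 4
N_2 = 4
Explicitly: d, a, e, c.
So |H| = 4.
For each predicate symbol, the number of ground atoms is |H| raised to its arity; summing:
  R: 4^2 = 16;  P: 4;  Q: 4^3 = 64
Total ground atoms: 16 + 4 + 64 = 84.

84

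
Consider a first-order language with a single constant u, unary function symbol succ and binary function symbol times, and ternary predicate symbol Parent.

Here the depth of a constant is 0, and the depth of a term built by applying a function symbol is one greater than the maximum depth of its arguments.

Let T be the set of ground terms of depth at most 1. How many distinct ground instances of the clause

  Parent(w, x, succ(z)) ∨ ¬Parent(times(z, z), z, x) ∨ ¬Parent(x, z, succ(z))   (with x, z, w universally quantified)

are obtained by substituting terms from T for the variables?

27

Ground terms of depth ≤ 1:
  If N_k denotes the number of depth-≤k ground terms, the 1 constant gives N_0 = 1, and each function symbol of arity r contributes N_{k-1}^r new terms at level k: N_k = 1 + N_{k-1} + N_{k-1}^2.
  N_0 = 1
  N_1 = 1 + 1 + 1^2 = 3
  Explicitly: u, succ(u), times(u, u).
So there are 3 ground terms available for substitution.
The body mentions every one of the 3 quantified variables; since ground terms form a free algebra, no two substitutions collapse to the same formula.
Number of ground instances = 3^3 = 27.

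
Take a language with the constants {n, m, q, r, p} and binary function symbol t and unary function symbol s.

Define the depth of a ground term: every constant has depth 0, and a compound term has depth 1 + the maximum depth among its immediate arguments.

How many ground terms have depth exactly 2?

Write N_k for the number of ground terms of depth ≤ k. A term of depth ≤ k is either a constant or a function symbol applied to arguments of depth ≤ k−1, so N_k = 5 + N_{k-1}^2 + N_{k-1}.
N_0 = 5
N_1 = 5 + 5^2 + 5 = 35
N_2 = 5 + 35^2 + 35 = 1265
Terms of depth exactly 2: N_2 − N_1 = 1265 − 35 = 1230.

1230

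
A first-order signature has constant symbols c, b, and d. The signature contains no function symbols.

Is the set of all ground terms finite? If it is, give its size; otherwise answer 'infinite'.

There are no function symbols, so every ground term is one of the 3 constants.
The Herbrand universe is {c, b, d}, which is finite with 3 elements.

3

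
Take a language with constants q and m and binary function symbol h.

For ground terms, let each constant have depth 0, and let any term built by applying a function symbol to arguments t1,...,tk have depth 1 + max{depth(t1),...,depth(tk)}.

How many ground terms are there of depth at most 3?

If N_k denotes the number of depth-≤k ground terms, the 2 constants give N_0 = 2, and each function symbol of arity r contributes N_{k-1}^r new terms at level k: N_k = 2 + N_{k-1}^2.
N_0 = 2
N_1 = 2 + 2^2 = 6
N_2 = 2 + 6^2 = 38
N_3 = 2 + 38^2 = 1446

1446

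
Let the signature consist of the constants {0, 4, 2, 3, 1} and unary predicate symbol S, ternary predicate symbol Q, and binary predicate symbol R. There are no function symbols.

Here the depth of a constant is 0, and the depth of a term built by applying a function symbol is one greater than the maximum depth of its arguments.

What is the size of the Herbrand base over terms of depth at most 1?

First count ground terms of depth ≤ 1.
With no function symbols every ground term is a constant, so there are exactly 5 ground terms at every depth bound.
N_0 = 5
N_1 = 5
Explicitly: 0, 4, 2, 3, 1.
So |H| = 5.
Ground atoms are formed by filling each argument slot of a predicate with a term from H, so an r-ary predicate gives |H|^r atoms:
  S: 5;  Q: 5^3 = 125;  R: 5^2 = 25
Total ground atoms: 5 + 125 + 25 = 155.

155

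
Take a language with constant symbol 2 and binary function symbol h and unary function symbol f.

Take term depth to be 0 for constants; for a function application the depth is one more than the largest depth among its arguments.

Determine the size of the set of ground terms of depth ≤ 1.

3

If N_k denotes the number of depth-≤k ground terms, the 1 constant gives N_0 = 1, and each function symbol of arity r contributes N_{k-1}^r new terms at level k: N_k = 1 + N_{k-1}^2 + N_{k-1}.
N_0 = 1
N_1 = 1 + 1^2 + 1 = 3
Explicitly: 2, h(2, 2), f(2).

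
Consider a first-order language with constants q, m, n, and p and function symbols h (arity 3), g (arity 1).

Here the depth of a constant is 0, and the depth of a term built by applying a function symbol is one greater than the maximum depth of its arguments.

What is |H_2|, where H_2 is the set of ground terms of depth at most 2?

Count level by level. With function symbols h/3, g/1, the terms of depth ≤ k are the 4 constants together with each function applied to depth-≤(k−1) tuples, so N_k = 4 + N_{k-1}^3 + N_{k-1}.
N_0 = 4
N_1 = 4 + 4^3 + 4 = 72
N_2 = 4 + 72^3 + 72 = 373324

373324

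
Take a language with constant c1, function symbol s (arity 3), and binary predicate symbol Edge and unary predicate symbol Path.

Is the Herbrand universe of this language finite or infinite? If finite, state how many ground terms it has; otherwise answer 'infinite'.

The signature has at least one function symbol (s, arity 3) and at least one constant (c1).
Iterating s gives infinitely many distinct ground terms: c1, s(c1, c1, c1), s(s(c1, c1, c1), s(c1, c1, c1), s(c1, c1, c1)), ...
So the Herbrand universe is infinite.

infinite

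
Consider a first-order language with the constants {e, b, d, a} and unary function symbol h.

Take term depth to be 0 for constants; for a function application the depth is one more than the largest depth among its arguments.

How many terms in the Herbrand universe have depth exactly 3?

Write N_k for the number of ground terms of depth ≤ k. A term of depth ≤ k is either a constant or a function symbol applied to arguments of depth ≤ k−1, so N_k = 4 + N_{k-1}.
N_0 = 4
N_1 = 4 + 4 = 8
N_2 = 4 + 8 = 12
N_3 = 4 + 12 = 16
Terms of depth exactly 3: N_3 − N_2 = 16 − 12 = 4.

4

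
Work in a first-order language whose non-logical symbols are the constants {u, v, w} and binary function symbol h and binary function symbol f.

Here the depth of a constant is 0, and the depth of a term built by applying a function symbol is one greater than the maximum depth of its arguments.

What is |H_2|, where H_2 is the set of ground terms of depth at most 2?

If N_k denotes the number of depth-≤k ground terms, the 3 constants give N_0 = 3, and each function symbol of arity r contributes N_{k-1}^r new terms at level k: N_k = 3 + N_{k-1}^2 + N_{k-1}^2.
N_0 = 3
N_1 = 3 + 3^2 + 3^2 = 21
N_2 = 3 + 21^2 + 21^2 = 885

885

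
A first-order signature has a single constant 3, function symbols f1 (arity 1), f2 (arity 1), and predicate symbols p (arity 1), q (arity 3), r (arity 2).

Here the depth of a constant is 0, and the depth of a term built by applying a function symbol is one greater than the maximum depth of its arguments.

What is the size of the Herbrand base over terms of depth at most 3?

3615

First count ground terms of depth ≤ 3.
Write N_k for the number of ground terms of depth ≤ k. A term of depth ≤ k is either a constant or a function symbol applied to arguments of depth ≤ k−1, so N_k = 1 + N_{k-1} + N_{k-1}.
N_0 = 1
N_1 = 1 + 1 + 1 = 3
N_2 = 1 + 3 + 3 = 7
N_3 = 1 + 7 + 7 = 15
So |H| = 15.
For each predicate symbol, the number of ground atoms is |H| raised to its arity; summing:
  p: 15;  q: 15^3 = 3375;  r: 15^2 = 225
Total ground atoms: 15 + 3375 + 225 = 3615.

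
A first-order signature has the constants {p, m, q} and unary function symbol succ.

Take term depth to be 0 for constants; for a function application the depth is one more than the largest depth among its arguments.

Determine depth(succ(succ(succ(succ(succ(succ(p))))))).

depth(succ(p)) = 1 + depth(p) = 1 + 0 = 1
depth(succ(succ(p))) = 1 + depth(succ(p)) = 1 + 1 = 2
depth(succ(succ(succ(p)))) = 1 + depth(succ(succ(p))) = 1 + 2 = 3
depth(succ(succ(succ(succ(p))))) = 1 + depth(succ(succ(succ(p)))) = 1 + 3 = 4
depth(succ(succ(succ(succ(succ(p)))))) = 1 + depth(succ(succ(succ(succ(p))))) = 1 + 4 = 5
depth(succ(succ(succ(succ(succ(succ(p))))))) = 1 + depth(succ(succ(succ(succ(succ(p)))))) = 1 + 5 = 6

6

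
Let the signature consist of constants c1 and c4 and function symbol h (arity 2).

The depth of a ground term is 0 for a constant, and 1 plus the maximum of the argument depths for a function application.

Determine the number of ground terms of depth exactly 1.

Let N_k count ground terms of depth at most k. Each non-constant term of depth ≤ k is some function symbol applied to depth-≤(k−1) arguments, giving N_k = 2 + N_{k-1}^2.
N_0 = 2
N_1 = 2 + 2^2 = 6
Terms of depth exactly 1: N_1 − N_0 = 6 − 2 = 4.

4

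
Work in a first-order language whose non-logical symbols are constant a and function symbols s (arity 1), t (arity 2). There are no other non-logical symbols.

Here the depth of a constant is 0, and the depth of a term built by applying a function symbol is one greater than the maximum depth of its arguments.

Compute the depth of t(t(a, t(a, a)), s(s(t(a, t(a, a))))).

depth(t(a, a)) = 1 + max(0, 0) = 1
depth(t(a, t(a, a))) = 1 + max(0, 1) = 2
depth(s(t(a, t(a, a)))) = 1 + depth(t(a, t(a, a))) = 1 + 2 = 3
depth(s(s(t(a, t(a, a))))) = 1 + depth(s(t(a, t(a, a)))) = 1 + 3 = 4
depth(t(t(a, t(a, a)), s(s(t(a, t(a, a)))))) = 1 + max(2, 4) = 5

5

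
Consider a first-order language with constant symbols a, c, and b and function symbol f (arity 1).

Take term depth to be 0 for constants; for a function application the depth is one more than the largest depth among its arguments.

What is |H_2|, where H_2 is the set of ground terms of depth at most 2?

9

Count level by level. With function symbols f/1, the terms of depth ≤ k are the 3 constants together with each function applied to depth-≤(k−1) tuples, so N_k = 3 + N_{k-1}.
N_0 = 3
N_1 = 3 + 3 = 6
N_2 = 3 + 6 = 9
Explicitly: a, c, b, f(a), f(c), f(b), f(f(a)), f(f(c)), f(f(b)).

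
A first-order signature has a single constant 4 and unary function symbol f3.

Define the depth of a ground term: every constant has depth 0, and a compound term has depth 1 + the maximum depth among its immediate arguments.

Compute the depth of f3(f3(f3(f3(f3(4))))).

depth(f3(4)) = 1 + depth(4) = 1 + 0 = 1
depth(f3(f3(4))) = 1 + depth(f3(4)) = 1 + 1 = 2
depth(f3(f3(f3(4)))) = 1 + depth(f3(f3(4))) = 1 + 2 = 3
depth(f3(f3(f3(f3(4))))) = 1 + depth(f3(f3(f3(4)))) = 1 + 3 = 4
depth(f3(f3(f3(f3(f3(4)))))) = 1 + depth(f3(f3(f3(f3(4))))) = 1 + 4 = 5

5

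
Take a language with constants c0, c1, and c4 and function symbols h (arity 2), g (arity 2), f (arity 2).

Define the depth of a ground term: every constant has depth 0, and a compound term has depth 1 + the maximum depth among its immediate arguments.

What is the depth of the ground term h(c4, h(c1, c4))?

2

depth(h(c1, c4)) = 1 + max(0, 0) = 1
depth(h(c4, h(c1, c4))) = 1 + max(0, 1) = 2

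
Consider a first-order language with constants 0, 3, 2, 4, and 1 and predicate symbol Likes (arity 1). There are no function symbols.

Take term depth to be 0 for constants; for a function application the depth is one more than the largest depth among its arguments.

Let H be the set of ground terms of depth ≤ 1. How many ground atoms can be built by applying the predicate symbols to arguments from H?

5

First count ground terms of depth ≤ 1.
With no function symbols every ground term is a constant, so there are exactly 5 ground terms at every depth bound.
N_0 = 5
N_1 = 5
So |H| = 5.
Ground atoms are formed by filling each argument slot of a predicate with a term from H, so an r-ary predicate gives |H|^r atoms:
  Likes: 5
Total ground atoms: 5.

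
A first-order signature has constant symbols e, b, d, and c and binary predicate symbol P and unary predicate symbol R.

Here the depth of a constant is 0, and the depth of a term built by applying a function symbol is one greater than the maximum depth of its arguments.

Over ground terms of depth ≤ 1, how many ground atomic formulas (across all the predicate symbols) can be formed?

20

First count ground terms of depth ≤ 1.
With no function symbols every ground term is a constant, so there are exactly 4 ground terms at every depth bound.
N_0 = 4
N_1 = 4
So |H| = 4.
For each predicate symbol, the number of ground atoms is |H| raised to its arity; summing:
  P: 4^2 = 16;  R: 4
Total ground atoms: 16 + 4 = 20.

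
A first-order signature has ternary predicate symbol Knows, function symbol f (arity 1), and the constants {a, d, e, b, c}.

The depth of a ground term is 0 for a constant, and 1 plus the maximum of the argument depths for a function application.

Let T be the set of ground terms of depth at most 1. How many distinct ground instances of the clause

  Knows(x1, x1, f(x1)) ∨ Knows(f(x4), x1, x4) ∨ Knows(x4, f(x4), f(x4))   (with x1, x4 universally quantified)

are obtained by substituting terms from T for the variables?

100

Ground terms of depth ≤ 1:
  Write N_k for the number of ground terms of depth ≤ k. A term of depth ≤ k is either a constant or a function symbol applied to arguments of depth ≤ k−1, so N_k = 5 + N_{k-1}.
  N_0 = 5
  N_1 = 5 + 5 = 10
  Explicitly: a, d, e, b, c, f(a), f(d), f(e), f(b), f(c).
So there are 10 ground terms available for substitution.
The clause has 2 distinct variables (x1, x4), each appearing in the body. In the free term algebra distinct substitutions yield syntactically distinct ground instances.
Number of ground instances = 10^2 = 100.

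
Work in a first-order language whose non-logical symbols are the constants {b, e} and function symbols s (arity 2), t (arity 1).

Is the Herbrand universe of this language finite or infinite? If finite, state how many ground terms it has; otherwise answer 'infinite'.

The signature has at least one function symbol (s, arity 2) and at least one constant (b).
Iterating s gives infinitely many distinct ground terms: b, s(b, b), s(s(b, b), s(b, b)), ...
So the Herbrand universe is infinite.

infinite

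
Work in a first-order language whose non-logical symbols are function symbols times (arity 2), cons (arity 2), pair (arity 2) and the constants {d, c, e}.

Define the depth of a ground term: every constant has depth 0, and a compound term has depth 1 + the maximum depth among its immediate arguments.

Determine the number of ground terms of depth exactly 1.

27

Count level by level. With function symbols times/2, cons/2, pair/2, the terms of depth ≤ k are the 3 constants together with each function applied to depth-≤(k−1) tuples, so N_k = 3 + N_{k-1}^2 + N_{k-1}^2 + N_{k-1}^2.
N_0 = 3
N_1 = 3 + 3^2 + 3^2 + 3^2 = 30
Terms of depth exactly 1: N_1 − N_0 = 30 − 3 = 27.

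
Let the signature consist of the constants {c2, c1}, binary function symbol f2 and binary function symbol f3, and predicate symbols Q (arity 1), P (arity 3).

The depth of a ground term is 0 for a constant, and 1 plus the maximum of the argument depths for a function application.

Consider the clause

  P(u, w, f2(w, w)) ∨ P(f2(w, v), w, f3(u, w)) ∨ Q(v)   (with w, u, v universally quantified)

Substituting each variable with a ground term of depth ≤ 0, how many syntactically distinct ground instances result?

Ground terms of depth ≤ 0:
  Count level by level. With function symbols f2/2, f3/2, the terms of depth ≤ k are the 2 constants together with each function applied to depth-≤(k−1) tuples, so N_k = 2 + N_{k-1}^2 + N_{k-1}^2.
  N_0 = 2
So there are 2 ground terms available for substitution.
The clause has 3 distinct variables (w, u, v), each appearing in the body. In the free term algebra distinct substitutions yield syntactically distinct ground instances.
Number of ground instances = 2^3 = 8.

8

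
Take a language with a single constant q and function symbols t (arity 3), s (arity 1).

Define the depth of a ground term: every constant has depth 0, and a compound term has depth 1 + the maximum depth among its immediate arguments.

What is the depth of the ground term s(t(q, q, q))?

2

depth(t(q, q, q)) = 1 + max(0, 0, 0) = 1
depth(s(t(q, q, q))) = 1 + depth(t(q, q, q)) = 1 + 1 = 2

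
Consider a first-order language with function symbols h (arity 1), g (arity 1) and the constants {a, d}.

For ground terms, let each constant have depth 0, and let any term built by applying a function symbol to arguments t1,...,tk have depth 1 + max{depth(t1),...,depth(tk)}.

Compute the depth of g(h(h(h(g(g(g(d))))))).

7

depth(g(d)) = 1 + depth(d) = 1 + 0 = 1
depth(g(g(d))) = 1 + depth(g(d)) = 1 + 1 = 2
depth(g(g(g(d)))) = 1 + depth(g(g(d))) = 1 + 2 = 3
depth(h(g(g(g(d))))) = 1 + depth(g(g(g(d)))) = 1 + 3 = 4
depth(h(h(g(g(g(d)))))) = 1 + depth(h(g(g(g(d))))) = 1 + 4 = 5
depth(h(h(h(g(g(g(d))))))) = 1 + depth(h(h(g(g(g(d)))))) = 1 + 5 = 6
depth(g(h(h(h(g(g(g(d)))))))) = 1 + depth(h(h(h(g(g(g(d))))))) = 1 + 6 = 7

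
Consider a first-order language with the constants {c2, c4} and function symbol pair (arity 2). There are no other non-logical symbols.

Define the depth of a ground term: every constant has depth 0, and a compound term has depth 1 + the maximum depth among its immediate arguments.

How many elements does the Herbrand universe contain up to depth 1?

Write N_k for the number of ground terms of depth ≤ k. A term of depth ≤ k is either a constant or a function symbol applied to arguments of depth ≤ k−1, so N_k = 2 + N_{k-1}^2.
N_0 = 2
N_1 = 2 + 2^2 = 6

6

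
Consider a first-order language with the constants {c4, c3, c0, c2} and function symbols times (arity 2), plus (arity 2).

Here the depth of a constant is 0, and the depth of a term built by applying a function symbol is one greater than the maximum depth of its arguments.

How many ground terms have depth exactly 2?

2560

If N_k denotes the number of depth-≤k ground terms, the 4 constants give N_0 = 4, and each function symbol of arity r contributes N_{k-1}^r new terms at level k: N_k = 4 + N_{k-1}^2 + N_{k-1}^2.
N_0 = 4
N_1 = 4 + 4^2 + 4^2 = 36
N_2 = 4 + 36^2 + 36^2 = 2596
Terms of depth exactly 2: N_2 − N_1 = 2596 − 36 = 2560.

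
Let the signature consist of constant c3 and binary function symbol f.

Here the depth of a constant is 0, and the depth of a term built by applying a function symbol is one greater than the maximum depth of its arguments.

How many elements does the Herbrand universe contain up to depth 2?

5

Write N_k for the number of ground terms of depth ≤ k. A term of depth ≤ k is either a constant or a function symbol applied to arguments of depth ≤ k−1, so N_k = 1 + N_{k-1}^2.
N_0 = 1
N_1 = 1 + 1^2 = 2
N_2 = 1 + 2^2 = 5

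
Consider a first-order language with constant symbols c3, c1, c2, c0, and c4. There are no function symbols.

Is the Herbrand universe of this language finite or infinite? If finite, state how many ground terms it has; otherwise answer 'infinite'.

5

There are no function symbols, so every ground term is one of the 5 constants.
The Herbrand universe is {c3, c1, c2, c0, c4}, which is finite with 5 elements.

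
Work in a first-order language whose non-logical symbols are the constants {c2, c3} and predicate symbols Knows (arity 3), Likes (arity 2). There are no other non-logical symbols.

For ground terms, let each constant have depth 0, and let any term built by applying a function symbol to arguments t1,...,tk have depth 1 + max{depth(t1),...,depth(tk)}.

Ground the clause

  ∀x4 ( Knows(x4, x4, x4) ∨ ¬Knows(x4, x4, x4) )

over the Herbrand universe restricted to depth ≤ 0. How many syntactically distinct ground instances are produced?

2

Ground terms of depth ≤ 0:
  With no function symbols every ground term is a constant, so there are exactly 2 ground terms at every depth bound.
  N_0 = 2
So there are 2 ground terms available for substitution.
There is 1 variable to instantiate (x4),  occurring in at least one literal, so different choices give different ground instances.
Number of ground instances = 2.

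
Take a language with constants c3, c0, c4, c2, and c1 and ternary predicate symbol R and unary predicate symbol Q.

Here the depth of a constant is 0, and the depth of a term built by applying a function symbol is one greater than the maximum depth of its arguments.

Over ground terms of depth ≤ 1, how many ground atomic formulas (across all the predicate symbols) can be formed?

130

First count ground terms of depth ≤ 1.
With no function symbols every ground term is a constant, so there are exactly 5 ground terms at every depth bound.
N_0 = 5
N_1 = 5
Explicitly: c3, c0, c4, c2, c1.
So |H| = 5.
Ground atoms are formed by filling each argument slot of a predicate with a term from H, so an r-ary predicate gives |H|^r atoms:
  R: 5^3 = 125;  Q: 5
Total ground atoms: 125 + 5 = 130.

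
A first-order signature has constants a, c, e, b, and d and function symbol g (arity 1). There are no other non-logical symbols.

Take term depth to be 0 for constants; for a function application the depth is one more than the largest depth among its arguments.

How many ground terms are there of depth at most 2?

15

Write N_k for the number of ground terms of depth ≤ k. A term of depth ≤ k is either a constant or a function symbol applied to arguments of depth ≤ k−1, so N_k = 5 + N_{k-1}.
N_0 = 5
N_1 = 5 + 5 = 10
N_2 = 5 + 10 = 15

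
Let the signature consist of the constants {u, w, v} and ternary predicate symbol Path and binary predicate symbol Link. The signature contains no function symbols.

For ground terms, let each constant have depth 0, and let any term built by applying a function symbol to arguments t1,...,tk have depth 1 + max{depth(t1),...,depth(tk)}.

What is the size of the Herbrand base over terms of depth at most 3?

First count ground terms of depth ≤ 3.
With no function symbols every ground term is a constant, so there are exactly 3 ground terms at every depth bound.
N_0 = 3
N_1 = 3
N_2 = 3
N_3 = 3
So |H| = 3.
A ground atom is a predicate applied to a tuple of terms from H, so the count is the sum over predicates of |H|^arity:
  Path: 3^3 = 27;  Link: 3^2 = 9
Total ground atoms: 27 + 9 = 36.

36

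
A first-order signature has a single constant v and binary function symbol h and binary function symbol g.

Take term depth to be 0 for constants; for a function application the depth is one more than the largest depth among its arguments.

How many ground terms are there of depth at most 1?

3

If N_k denotes the number of depth-≤k ground terms, the 1 constant gives N_0 = 1, and each function symbol of arity r contributes N_{k-1}^r new terms at level k: N_k = 1 + N_{k-1}^2 + N_{k-1}^2.
N_0 = 1
N_1 = 1 + 1^2 + 1^2 = 3
Explicitly: v, h(v, v), g(v, v).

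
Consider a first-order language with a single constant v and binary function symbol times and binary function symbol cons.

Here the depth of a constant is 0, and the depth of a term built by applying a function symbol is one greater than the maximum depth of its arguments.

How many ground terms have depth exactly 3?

Let N_k count ground terms of depth at most k. Each non-constant term of depth ≤ k is some function symbol applied to depth-≤(k−1) arguments, giving N_k = 1 + N_{k-1}^2 + N_{k-1}^2.
N_0 = 1
N_1 = 1 + 1^2 + 1^2 = 3
N_2 = 1 + 3^2 + 3^2 = 19
N_3 = 1 + 19^2 + 19^2 = 723
Terms of depth exactly 3: N_3 − N_2 = 723 − 19 = 704.

704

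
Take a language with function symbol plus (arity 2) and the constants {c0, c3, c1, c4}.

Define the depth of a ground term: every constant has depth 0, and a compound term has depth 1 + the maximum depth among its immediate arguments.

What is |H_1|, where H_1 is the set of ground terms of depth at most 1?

Count level by level. With function symbols plus/2, the terms of depth ≤ k are the 4 constants together with each function applied to depth-≤(k−1) tuples, so N_k = 4 + N_{k-1}^2.
N_0 = 4
N_1 = 4 + 4^2 = 20

20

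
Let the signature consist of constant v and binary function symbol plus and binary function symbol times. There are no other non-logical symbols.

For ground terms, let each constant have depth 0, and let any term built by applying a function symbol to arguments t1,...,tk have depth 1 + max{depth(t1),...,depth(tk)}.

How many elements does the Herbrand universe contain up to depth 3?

723

If N_k denotes the number of depth-≤k ground terms, the 1 constant gives N_0 = 1, and each function symbol of arity r contributes N_{k-1}^r new terms at level k: N_k = 1 + N_{k-1}^2 + N_{k-1}^2.
N_0 = 1
N_1 = 1 + 1^2 + 1^2 = 3
N_2 = 1 + 3^2 + 3^2 = 19
N_3 = 1 + 19^2 + 19^2 = 723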